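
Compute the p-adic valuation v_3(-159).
v_3(-159) = 1

v_3(n) is the largest exponent k such that 3^k divides n. Factor out: -159 = -3^1 · 53. (Sign doesn't affect v_p.) So v_3(-159) = 1.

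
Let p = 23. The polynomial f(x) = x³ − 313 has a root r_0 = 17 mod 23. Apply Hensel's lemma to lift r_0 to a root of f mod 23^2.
r_1 = 523 (mod 529)

Hensel: r_{i+1} = r_i − f(r_i)/f′(r_i) mod 23^{i+2}, where f′(x) = 3x². Iterate:
  r_0 = 17 (mod 23)
  r_1 = 523 (mod 529)
Final: r = 523 with f(r) ≡ 0 mod 23^2.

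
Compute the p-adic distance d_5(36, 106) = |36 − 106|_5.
d_5(36, 106) = 1/5

Step 1 — x − y = 36 − 106 = -70. Step 2 — v_5(-70) = 1 (factor: -70 = −(5^1 · 14); the sign does not affect v_p). Step 3 — |x − y|_5 = 5^{-1} = 1/5.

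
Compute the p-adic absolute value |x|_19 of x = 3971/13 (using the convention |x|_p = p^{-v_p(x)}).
|3971/13|_19 = 1/361

Step 1 — compute v_19(x) by factoring powers of 19 out of the numerator and denominator: v_19(3971/13) = 2. Step 2 — apply |x|_p = p^{-v_p(x)} = 19^{-2} = 1/361.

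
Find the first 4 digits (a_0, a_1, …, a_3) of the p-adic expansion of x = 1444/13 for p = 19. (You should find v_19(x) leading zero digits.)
(a_0, …, a_3) = (0, 0, 12, 14)

v_19(1444/13) = 2, so a_0 = ... = a_1 = 0. Factor out: x = 19^2 · u with u = 4/13 a unit in ℤ_19. Expand u iteratively via a_{v+i} = u_i mod 19, u_{i+1} = (u_i − a_{v+i})/19:
  u_0 = 4/13;  a_2 = 12;  u_1 = (u_0 − 12)/19 = -8/13
  u_1 = -8/13;  a_3 = 14;  u_2 = (u_1 − 14)/19 = -10/13
Digits: (0, 0, 12, 14).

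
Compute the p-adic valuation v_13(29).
v_13(29) = 0

v_13(n) is the largest exponent k such that 13^k divides n. Factor out: 29 = 13^0 · 29. (Sign doesn't affect v_p.) So v_13(29) = 0.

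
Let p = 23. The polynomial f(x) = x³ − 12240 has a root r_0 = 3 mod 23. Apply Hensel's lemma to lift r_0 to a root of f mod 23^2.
r_1 = 279 (mod 529)

Hensel: r_{i+1} = r_i − f(r_i)/f′(r_i) mod 23^{i+2}, where f′(x) = 3x². Iterate:
  r_0 = 3 (mod 23)
  r_1 = 279 (mod 529)
Final: r = 279 with f(r) ≡ 0 mod 23^2.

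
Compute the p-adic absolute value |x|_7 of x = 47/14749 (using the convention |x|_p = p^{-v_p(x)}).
|47/14749|_7 = 343

Step 1 — compute v_7(x) by factoring powers of 7 out of the numerator and denominator: v_7(47/14749) = -3. Step 2 — apply |x|_p = p^{-v_p(x)} = 7^{3} = 343.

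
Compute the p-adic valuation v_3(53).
v_3(53) = 0

v_3(n) is the largest exponent k such that 3^k divides n. Factor out: 53 = 3^0 · 53. (Sign doesn't affect v_p.) So v_3(53) = 0.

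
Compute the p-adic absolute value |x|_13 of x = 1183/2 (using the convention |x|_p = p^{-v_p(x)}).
|1183/2|_13 = 1/169

Step 1 — compute v_13(x) by factoring powers of 13 out of the numerator and denominator: v_13(1183/2) = 2. Step 2 — apply |x|_p = p^{-v_p(x)} = 13^{-2} = 1/169.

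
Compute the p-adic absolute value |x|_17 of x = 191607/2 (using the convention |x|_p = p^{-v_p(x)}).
|191607/2|_17 = 1/4913

Step 1 — compute v_17(x) by factoring powers of 17 out of the numerator and denominator: v_17(191607/2) = 3. Step 2 — apply |x|_p = p^{-v_p(x)} = 17^{-3} = 1/4913.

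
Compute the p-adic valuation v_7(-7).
v_7(-7) = 1

v_7(n) is the largest exponent k such that 7^k divides n. Factor out: -7 = -7^1 · 1. (Sign doesn't affect v_p.) So v_7(-7) = 1.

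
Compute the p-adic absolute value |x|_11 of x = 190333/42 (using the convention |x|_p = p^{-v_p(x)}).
|190333/42|_11 = 1/14641

Step 1 — compute v_11(x) by factoring powers of 11 out of the numerator and denominator: v_11(190333/42) = 4. Step 2 — apply |x|_p = p^{-v_p(x)} = 11^{-4} = 1/14641.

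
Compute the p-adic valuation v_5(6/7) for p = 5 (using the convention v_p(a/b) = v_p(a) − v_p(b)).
v_5(6/7) = 0

Factor powers of 5 from the numerator and denominator of the reduced fraction: 6 = 5^0 · 6 and 7 = 5^0 · 7. Apply v_p(a/b) = v_p(a) − v_p(b): v_5(6/7) = 0 − 0 = 0.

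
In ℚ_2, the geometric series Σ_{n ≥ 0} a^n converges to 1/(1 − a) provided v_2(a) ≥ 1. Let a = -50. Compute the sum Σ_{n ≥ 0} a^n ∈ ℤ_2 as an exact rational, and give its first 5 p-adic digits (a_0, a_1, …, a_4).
Σ a^n = 1/(1 − a) = 1/51;  first 5 digits = (1, 1, 0, 1, 1)

v_2(a) = 1 ≥ 1, so the series converges in ℤ_2 to 1/(1 − a) = 1/(1 − (-50)) = 1/51. Expand this rational in ℤ_2: compute digits iteratively via d_i = x_i mod 2, x_{i+1} = (x_i − d_i)/2. The first 5 digits are (1, 1, 0, 1, 1).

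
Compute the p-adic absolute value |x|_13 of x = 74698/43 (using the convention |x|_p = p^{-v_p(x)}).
|74698/43|_13 = 1/2197

Step 1 — compute v_13(x) by factoring powers of 13 out of the numerator and denominator: v_13(74698/43) = 3. Step 2 — apply |x|_p = p^{-v_p(x)} = 13^{-3} = 1/2197.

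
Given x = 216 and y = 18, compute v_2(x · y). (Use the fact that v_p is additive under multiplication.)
v_2(3888) = 4

v_p(x) = 3 (factor: 216 = 2^3 · 27); v_p(y) = 1 (factor: 18 = 2^1 · 9). Additivity: v_p(xy) = v_p(x) + v_p(y) = 3 + 1 = 4. (Direct check: xy = 3888 = 2^4 · (243).)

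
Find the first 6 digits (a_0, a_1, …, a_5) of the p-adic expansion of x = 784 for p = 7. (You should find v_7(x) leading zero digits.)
(a_0, …, a_5) = (0, 0, 2, 2, 0, 0)

v_7(784) = 2, so a_0 = ... = a_1 = 0. Factor out: x = 7^2 · u with u = 16 a unit in ℤ_7. Expand u iteratively via a_{v+i} = u_i mod 7, u_{i+1} = (u_i − a_{v+i})/7:
  u_0 = 16;  a_2 = 2;  u_1 = (u_0 − 2)/7 = 2
  u_1 = 2;  a_3 = 2;  u_2 = (u_1 − 2)/7 = 0
  u_2 = 0;  a_4 = 0;  u_3 = (u_2 − 0)/7 = 0
  u_3 = 0;  a_5 = 0;  u_4 = (u_3 − 0)/7 = 0
Digits: (0, 0, 2, 2, 0, 0).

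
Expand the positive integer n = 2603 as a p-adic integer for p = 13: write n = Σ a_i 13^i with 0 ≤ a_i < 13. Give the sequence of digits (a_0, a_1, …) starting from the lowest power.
(a_0, a_1, …) = (3, 5, 2, 1)

Repeated division by 13 gives the digits low-to-high: 2603 = 3 + 5·13^1 + 2·13^2 + 1·13^3. Digit sequence: (3, 5, 2, 1).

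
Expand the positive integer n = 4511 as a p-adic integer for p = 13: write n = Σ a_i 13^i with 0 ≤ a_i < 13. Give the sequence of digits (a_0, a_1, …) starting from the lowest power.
(a_0, a_1, …) = (0, 9, 0, 2)

Repeated division by 13 gives the digits low-to-high: 4511 = 9·13^1 + 2·13^3. Digit sequence: (0, 9, 0, 2).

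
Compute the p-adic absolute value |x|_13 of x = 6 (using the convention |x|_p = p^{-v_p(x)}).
|6|_13 = 1

Step 1 — compute v_13(x) by factoring powers of 13 out of the numerator and denominator: v_13(6) = 0. Step 2 — apply |x|_p = p^{-v_p(x)} = 13^{0} = 1.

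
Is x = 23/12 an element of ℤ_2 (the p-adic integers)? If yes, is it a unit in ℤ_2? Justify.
x ∉ ℤ_2 (v_2(x) = -2 < 0)

ℤ_2 = {x ∈ ℚ_2 : v_2(x) ≥ 0} and ℤ_2^× = {x ∈ ℤ_2 : v_2(x) = 0}. Here v_2(23/12) = v_2(num) − v_2(den) = -2; compare against these criteria.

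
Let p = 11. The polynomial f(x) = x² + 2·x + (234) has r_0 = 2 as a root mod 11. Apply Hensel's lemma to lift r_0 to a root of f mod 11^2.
r_1 = 2 (mod 121)

Hensel: r_{i+1} = r_i − f(r_i)·(f′(r_i))^{-1} mod 11^{i+2}, f′(x) = 2x + 2. Iterate:
  r_0 = 2 (mod 11)
  r_1 = 2 (mod 121)
Final: r = 2 satisfies f(r) ≡ 0 mod 11^2.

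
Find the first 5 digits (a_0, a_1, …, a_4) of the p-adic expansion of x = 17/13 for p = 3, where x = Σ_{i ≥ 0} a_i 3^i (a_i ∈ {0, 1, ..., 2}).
(a_0, …, a_4) = (2, 0, 2, 0, 0)

v_3(17/13) = 0 (numerator and denominator both coprime to 3), so x ∈ ℤ_3^×. Compute digits iteratively via a_i = x_i mod 3, x_{i+1} = (x_i − a_i)/3, with x_0 = x:
  x_0 = 17/13;  a_0 = 2;  x_1 = (x_0 − 2)/3 = -3/13
  x_1 = -3/13;  a_1 = 0;  x_2 = (x_1 − 0)/3 = -1/13
  x_2 = -1/13;  a_2 = 2;  x_3 = (x_2 − 2)/3 = -9/13
  x_3 = -9/13;  a_3 = 0;  x_4 = (x_3 − 0)/3 = -3/13
  x_4 = -3/13;  a_4 = 0;  x_5 = (x_4 − 0)/3 = -1/13
Digits: (2, 0, 2, 0, 0).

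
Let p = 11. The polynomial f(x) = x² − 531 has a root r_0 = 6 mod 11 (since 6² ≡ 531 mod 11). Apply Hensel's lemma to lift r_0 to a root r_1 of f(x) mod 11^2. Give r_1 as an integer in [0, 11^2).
r_1 = 17 (mod 121)

Hensel's recurrence: r_{i+1} = r_i − f(r_i)·(f′(r_i))^{-1} mod 11^{i+2}, with f′(x) = 2x. Iterate:
  r_0 = 6 (mod 11)
  r_1 = 17 (mod 121)
Final: r_1 = 17, and one checks f(r_1) ≡ 0 mod 11^2.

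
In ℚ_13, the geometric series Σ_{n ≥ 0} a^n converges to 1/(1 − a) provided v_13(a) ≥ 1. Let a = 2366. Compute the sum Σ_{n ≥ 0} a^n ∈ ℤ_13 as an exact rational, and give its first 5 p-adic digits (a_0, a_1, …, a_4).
Σ a^n = 1/(1 − a) = -1/2365;  first 5 digits = (1, 0, 1, 1, 1)

v_13(a) = 2 ≥ 1, so the series converges in ℤ_13 to 1/(1 − a) = 1/(1 − 2366) = -1/2365. Expand this rational in ℤ_13: compute digits iteratively via d_i = x_i mod 13, x_{i+1} = (x_i − d_i)/13. The first 5 digits are (1, 0, 1, 1, 1).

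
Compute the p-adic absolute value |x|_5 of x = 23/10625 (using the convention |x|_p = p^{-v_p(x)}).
|23/10625|_5 = 625

Step 1 — compute v_5(x) by factoring powers of 5 out of the numerator and denominator: v_5(23/10625) = -4. Step 2 — apply |x|_p = p^{-v_p(x)} = 5^{4} = 625.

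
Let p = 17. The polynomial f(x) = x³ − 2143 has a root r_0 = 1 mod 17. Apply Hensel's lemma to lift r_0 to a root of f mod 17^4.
r_3 = 36262 (mod 83521)

Hensel: r_{i+1} = r_i − f(r_i)/f′(r_i) mod 17^{i+2}, where f′(x) = 3x². Iterate:
  r_0 = 1 (mod 17)
  r_1 = 137 (mod 289)
  r_2 = 1871 (mod 4913)
  r_3 = 36262 (mod 83521)
Final: r = 36262 with f(r) ≡ 0 mod 17^4.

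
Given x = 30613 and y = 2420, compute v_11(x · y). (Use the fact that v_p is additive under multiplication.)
v_11(74083460) = 5

v_p(x) = 3 (factor: 30613 = 11^3 · 23); v_p(y) = 2 (factor: 2420 = 11^2 · 20). Additivity: v_p(xy) = v_p(x) + v_p(y) = 3 + 2 = 5. (Direct check: xy = 74083460 = 11^5 · (460).)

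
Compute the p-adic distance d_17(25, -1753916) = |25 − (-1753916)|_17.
d_17(25, -1753916) = 1/83521

Step 1 — x − y = 25 − (-1753916) = 1753941. Step 2 — v_17(1753941) = 4 (factor: 1753941 = (17^4 · 21); the sign does not affect v_p). Step 3 — |x − y|_17 = 17^{-4} = 1/83521.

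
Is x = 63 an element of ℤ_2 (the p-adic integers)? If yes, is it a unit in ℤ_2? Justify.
x ∈ ℤ_2^× (unit); v_2(x) = 0

ℤ_2 = {x ∈ ℚ_2 : v_2(x) ≥ 0} and ℤ_2^× = {x ∈ ℤ_2 : v_2(x) = 0}. Here v_2(63) = v_2(num) − v_2(den) = 0; compare against these criteria.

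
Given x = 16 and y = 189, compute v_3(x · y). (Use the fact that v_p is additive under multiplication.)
v_3(3024) = 3

v_p(x) = 0 (factor: 16 = 3^0 · 16); v_p(y) = 3 (factor: 189 = 3^3 · 7). Additivity: v_p(xy) = v_p(x) + v_p(y) = 0 + 3 = 3. (Direct check: xy = 3024 = 3^3 · (112).)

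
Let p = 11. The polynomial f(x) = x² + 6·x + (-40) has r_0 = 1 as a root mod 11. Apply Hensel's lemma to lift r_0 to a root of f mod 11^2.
r_1 = 111 (mod 121)

Hensel: r_{i+1} = r_i − f(r_i)·(f′(r_i))^{-1} mod 11^{i+2}, f′(x) = 2x + 6. Iterate:
  r_0 = 1 (mod 11)
  r_1 = 111 (mod 121)
Final: r = 111 satisfies f(r) ≡ 0 mod 11^2.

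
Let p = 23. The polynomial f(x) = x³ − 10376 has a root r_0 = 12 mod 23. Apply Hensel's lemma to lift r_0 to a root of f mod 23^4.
r_3 = 262465 (mod 279841)

Hensel: r_{i+1} = r_i − f(r_i)/f′(r_i) mod 23^{i+2}, where f′(x) = 3x². Iterate:
  r_0 = 12 (mod 23)
  r_1 = 81 (mod 529)
  r_2 = 6958 (mod 12167)
  r_3 = 262465 (mod 279841)
Final: r = 262465 with f(r) ≡ 0 mod 23^4.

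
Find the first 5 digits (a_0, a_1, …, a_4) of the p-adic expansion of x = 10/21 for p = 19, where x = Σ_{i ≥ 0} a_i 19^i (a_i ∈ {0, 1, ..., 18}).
(a_0, …, a_4) = (5, 7, 15, 1, 18)

v_19(10/21) = 0 (numerator and denominator both coprime to 19), so x ∈ ℤ_19^×. Compute digits iteratively via a_i = x_i mod 19, x_{i+1} = (x_i − a_i)/19, with x_0 = x:
  x_0 = 10/21;  a_0 = 5;  x_1 = (x_0 − 5)/19 = -5/21
  x_1 = -5/21;  a_1 = 7;  x_2 = (x_1 − 7)/19 = -8/21
  x_2 = -8/21;  a_2 = 15;  x_3 = (x_2 − 15)/19 = -17/21
  x_3 = -17/21;  a_3 = 1;  x_4 = (x_3 − 1)/19 = -2/21
  x_4 = -2/21;  a_4 = 18;  x_5 = (x_4 − 18)/19 = -20/21
Digits: (5, 7, 15, 1, 18).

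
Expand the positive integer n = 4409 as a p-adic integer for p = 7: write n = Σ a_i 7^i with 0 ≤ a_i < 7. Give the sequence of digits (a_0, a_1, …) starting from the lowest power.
(a_0, a_1, …) = (6, 6, 5, 5, 1)

Repeated division by 7 gives the digits low-to-high: 4409 = 6 + 6·7^1 + 5·7^2 + 5·7^3 + 1·7^4. Digit sequence: (6, 6, 5, 5, 1).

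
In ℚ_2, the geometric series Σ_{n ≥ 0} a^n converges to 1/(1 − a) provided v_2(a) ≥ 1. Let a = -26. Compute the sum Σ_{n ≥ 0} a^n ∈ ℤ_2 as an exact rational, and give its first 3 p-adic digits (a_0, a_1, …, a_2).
Σ a^n = 1/(1 − a) = 1/27;  first 3 digits = (1, 1, 0)

v_2(a) = 1 ≥ 1, so the series converges in ℤ_2 to 1/(1 − a) = 1/(1 − (-26)) = 1/27. Expand this rational in ℤ_2: compute digits iteratively via d_i = x_i mod 2, x_{i+1} = (x_i − d_i)/2. The first 3 digits are (1, 1, 0).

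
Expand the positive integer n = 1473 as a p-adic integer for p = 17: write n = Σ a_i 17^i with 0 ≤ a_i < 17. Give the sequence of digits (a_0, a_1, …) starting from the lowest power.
(a_0, a_1, …) = (11, 1, 5)

Repeated division by 17 gives the digits low-to-high: 1473 = 11 + 1·17^1 + 5·17^2. Digit sequence: (11, 1, 5).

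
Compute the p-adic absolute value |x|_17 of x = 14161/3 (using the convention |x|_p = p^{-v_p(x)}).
|14161/3|_17 = 1/289

Step 1 — compute v_17(x) by factoring powers of 17 out of the numerator and denominator: v_17(14161/3) = 2. Step 2 — apply |x|_p = p^{-v_p(x)} = 17^{-2} = 1/289.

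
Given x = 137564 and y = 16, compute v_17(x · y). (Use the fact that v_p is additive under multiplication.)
v_17(2201024) = 3

v_p(x) = 3 (factor: 137564 = 17^3 · 28); v_p(y) = 0 (factor: 16 = 17^0 · 16). Additivity: v_p(xy) = v_p(x) + v_p(y) = 3 + 0 = 3. (Direct check: xy = 2201024 = 17^3 · (448).)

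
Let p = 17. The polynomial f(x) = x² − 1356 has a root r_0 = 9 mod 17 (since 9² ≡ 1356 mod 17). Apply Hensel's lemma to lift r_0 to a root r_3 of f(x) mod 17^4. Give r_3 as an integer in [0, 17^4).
r_3 = 58795 (mod 83521)

Hensel's recurrence: r_{i+1} = r_i − f(r_i)·(f′(r_i))^{-1} mod 17^{i+2}, with f′(x) = 2x. Iterate:
  r_0 = 9 (mod 17)
  r_1 = 128 (mod 289)
  r_2 = 4752 (mod 4913)
  r_3 = 58795 (mod 83521)
Final: r_3 = 58795, and one checks f(r_3) ≡ 0 mod 17^4.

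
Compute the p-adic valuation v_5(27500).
v_5(27500) = 4

v_5(n) is the largest exponent k such that 5^k divides n. Factor out: 27500 = 5^4 · 44. (Sign doesn't affect v_p.) So v_5(27500) = 4.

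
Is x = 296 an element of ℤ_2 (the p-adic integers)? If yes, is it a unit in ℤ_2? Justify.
x ∈ ℤ_2 but not a unit; v_2(x) = 3 > 0

ℤ_2 = {x ∈ ℚ_2 : v_2(x) ≥ 0} and ℤ_2^× = {x ∈ ℤ_2 : v_2(x) = 0}. Here v_2(296) = v_2(num) − v_2(den) = 3; compare against these criteria.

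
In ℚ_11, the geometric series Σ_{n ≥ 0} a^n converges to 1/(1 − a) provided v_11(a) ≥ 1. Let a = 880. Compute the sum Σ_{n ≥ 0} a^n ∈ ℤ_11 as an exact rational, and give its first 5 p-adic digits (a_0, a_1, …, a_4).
Σ a^n = 1/(1 − a) = -1/879;  first 5 digits = (1, 3, 5, 4, 6)

v_11(a) = 1 ≥ 1, so the series converges in ℤ_11 to 1/(1 − a) = 1/(1 − 880) = -1/879. Expand this rational in ℤ_11: compute digits iteratively via d_i = x_i mod 11, x_{i+1} = (x_i − d_i)/11. The first 5 digits are (1, 3, 5, 4, 6).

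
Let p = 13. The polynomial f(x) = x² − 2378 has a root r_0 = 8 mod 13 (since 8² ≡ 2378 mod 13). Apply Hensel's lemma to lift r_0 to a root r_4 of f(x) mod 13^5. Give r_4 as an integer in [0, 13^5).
r_4 = 172934 (mod 371293)

Hensel's recurrence: r_{i+1} = r_i − f(r_i)·(f′(r_i))^{-1} mod 13^{i+2}, with f′(x) = 2x. Iterate:
  r_0 = 8 (mod 13)
  r_1 = 47 (mod 169)
  r_2 = 1568 (mod 2197)
  r_3 = 1568 (mod 28561)
  r_4 = 172934 (mod 371293)
Final: r_4 = 172934, and one checks f(r_4) ≡ 0 mod 13^5.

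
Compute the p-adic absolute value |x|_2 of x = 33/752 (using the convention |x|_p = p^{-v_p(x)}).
|33/752|_2 = 16

Step 1 — compute v_2(x) by factoring powers of 2 out of the numerator and denominator: v_2(33/752) = -4. Step 2 — apply |x|_p = p^{-v_p(x)} = 2^{4} = 16.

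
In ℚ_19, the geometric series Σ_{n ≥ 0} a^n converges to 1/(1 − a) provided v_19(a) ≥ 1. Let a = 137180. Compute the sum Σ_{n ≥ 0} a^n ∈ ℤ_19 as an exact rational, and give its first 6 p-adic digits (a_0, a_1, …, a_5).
Σ a^n = 1/(1 − a) = -1/137179;  first 6 digits = (1, 0, 0, 1, 1, 0)

v_19(a) = 3 ≥ 1, so the series converges in ℤ_19 to 1/(1 − a) = 1/(1 − 137180) = -1/137179. Expand this rational in ℤ_19: compute digits iteratively via d_i = x_i mod 19, x_{i+1} = (x_i − d_i)/19. The first 6 digits are (1, 0, 0, 1, 1, 0).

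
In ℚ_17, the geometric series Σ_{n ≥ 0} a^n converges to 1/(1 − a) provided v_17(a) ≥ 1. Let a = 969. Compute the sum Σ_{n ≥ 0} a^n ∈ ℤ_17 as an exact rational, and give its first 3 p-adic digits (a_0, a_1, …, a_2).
Σ a^n = 1/(1 − a) = -1/968;  first 3 digits = (1, 6, 5)

v_17(a) = 1 ≥ 1, so the series converges in ℤ_17 to 1/(1 − a) = 1/(1 − 969) = -1/968. Expand this rational in ℤ_17: compute digits iteratively via d_i = x_i mod 17, x_{i+1} = (x_i − d_i)/17. The first 3 digits are (1, 6, 5).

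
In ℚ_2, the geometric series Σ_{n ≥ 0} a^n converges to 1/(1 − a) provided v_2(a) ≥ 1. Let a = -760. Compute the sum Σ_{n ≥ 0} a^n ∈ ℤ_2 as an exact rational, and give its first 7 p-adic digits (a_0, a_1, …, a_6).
Σ a^n = 1/(1 − a) = 1/761;  first 7 digits = (1, 0, 0, 1, 0, 0, 1)

v_2(a) = 3 ≥ 1, so the series converges in ℤ_2 to 1/(1 − a) = 1/(1 − (-760)) = 1/761. Expand this rational in ℤ_2: compute digits iteratively via d_i = x_i mod 2, x_{i+1} = (x_i − d_i)/2. The first 7 digits are (1, 0, 0, 1, 0, 0, 1).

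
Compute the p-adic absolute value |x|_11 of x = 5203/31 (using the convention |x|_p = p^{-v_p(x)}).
|5203/31|_11 = 1/121

Step 1 — compute v_11(x) by factoring powers of 11 out of the numerator and denominator: v_11(5203/31) = 2. Step 2 — apply |x|_p = p^{-v_p(x)} = 11^{-2} = 1/121.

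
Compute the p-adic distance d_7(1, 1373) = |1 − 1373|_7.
d_7(1, 1373) = 1/343

Step 1 — x − y = 1 − 1373 = -1372. Step 2 — v_7(-1372) = 3 (factor: -1372 = −(7^3 · 4); the sign does not affect v_p). Step 3 — |x − y|_7 = 7^{-3} = 1/343.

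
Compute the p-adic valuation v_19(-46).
v_19(-46) = 0

v_19(n) is the largest exponent k such that 19^k divides n. Factor out: -46 = -19^0 · 46. (Sign doesn't affect v_p.) So v_19(-46) = 0.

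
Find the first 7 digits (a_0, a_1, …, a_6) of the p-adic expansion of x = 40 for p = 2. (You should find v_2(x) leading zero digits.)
(a_0, …, a_6) = (0, 0, 0, 1, 0, 1, 0)

v_2(40) = 3, so a_0 = ... = a_2 = 0. Factor out: x = 2^3 · u with u = 5 a unit in ℤ_2. Expand u iteratively via a_{v+i} = u_i mod 2, u_{i+1} = (u_i − a_{v+i})/2:
  u_0 = 5;  a_3 = 1;  u_1 = (u_0 − 1)/2 = 2
  u_1 = 2;  a_4 = 0;  u_2 = (u_1 − 0)/2 = 1
  u_2 = 1;  a_5 = 1;  u_3 = (u_2 − 1)/2 = 0
  u_3 = 0;  a_6 = 0;  u_4 = (u_3 − 0)/2 = 0
Digits: (0, 0, 0, 1, 0, 1, 0).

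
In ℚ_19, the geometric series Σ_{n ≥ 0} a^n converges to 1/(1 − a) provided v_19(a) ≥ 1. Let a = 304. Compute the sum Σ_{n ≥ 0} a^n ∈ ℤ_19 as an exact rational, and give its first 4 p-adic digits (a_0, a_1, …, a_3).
Σ a^n = 1/(1 − a) = -1/303;  first 4 digits = (1, 16, 9, 5)

v_19(a) = 1 ≥ 1, so the series converges in ℤ_19 to 1/(1 − a) = 1/(1 − 304) = -1/303. Expand this rational in ℤ_19: compute digits iteratively via d_i = x_i mod 19, x_{i+1} = (x_i − d_i)/19. The first 4 digits are (1, 16, 9, 5).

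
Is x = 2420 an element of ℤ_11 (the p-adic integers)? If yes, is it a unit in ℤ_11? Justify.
x ∈ ℤ_11 but not a unit; v_11(x) = 2 > 0

ℤ_11 = {x ∈ ℚ_11 : v_11(x) ≥ 0} and ℤ_11^× = {x ∈ ℤ_11 : v_11(x) = 0}. Here v_11(2420) = v_11(num) − v_11(den) = 2; compare against these criteria.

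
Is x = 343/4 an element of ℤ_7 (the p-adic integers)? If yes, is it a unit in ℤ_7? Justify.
x ∈ ℤ_7 but not a unit; v_7(x) = 3 > 0

ℤ_7 = {x ∈ ℚ_7 : v_7(x) ≥ 0} and ℤ_7^× = {x ∈ ℤ_7 : v_7(x) = 0}. Here v_7(343/4) = v_7(num) − v_7(den) = 3; compare against these criteria.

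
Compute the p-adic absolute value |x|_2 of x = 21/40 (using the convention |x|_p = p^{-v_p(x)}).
|21/40|_2 = 8

Step 1 — compute v_2(x) by factoring powers of 2 out of the numerator and denominator: v_2(21/40) = -3. Step 2 — apply |x|_p = p^{-v_p(x)} = 2^{3} = 8.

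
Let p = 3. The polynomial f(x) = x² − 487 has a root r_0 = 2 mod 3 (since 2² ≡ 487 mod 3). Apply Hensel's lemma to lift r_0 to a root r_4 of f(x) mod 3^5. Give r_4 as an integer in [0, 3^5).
r_4 = 242 (mod 243)

Hensel's recurrence: r_{i+1} = r_i − f(r_i)·(f′(r_i))^{-1} mod 3^{i+2}, with f′(x) = 2x. Iterate:
  r_0 = 2 (mod 3)
  r_1 = 8 (mod 9)
  r_2 = 26 (mod 27)
  r_3 = 80 (mod 81)
  r_4 = 242 (mod 243)
Final: r_4 = 242, and one checks f(r_4) ≡ 0 mod 3^5.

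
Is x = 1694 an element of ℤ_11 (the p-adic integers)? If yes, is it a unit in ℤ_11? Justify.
x ∈ ℤ_11 but not a unit; v_11(x) = 2 > 0

ℤ_11 = {x ∈ ℚ_11 : v_11(x) ≥ 0} and ℤ_11^× = {x ∈ ℤ_11 : v_11(x) = 0}. Here v_11(1694) = v_11(num) − v_11(den) = 2; compare against these criteria.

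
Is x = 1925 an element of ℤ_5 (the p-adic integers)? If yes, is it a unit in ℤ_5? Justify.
x ∈ ℤ_5 but not a unit; v_5(x) = 2 > 0

ℤ_5 = {x ∈ ℚ_5 : v_5(x) ≥ 0} and ℤ_5^× = {x ∈ ℤ_5 : v_5(x) = 0}. Here v_5(1925) = v_5(num) − v_5(den) = 2; compare against these criteria.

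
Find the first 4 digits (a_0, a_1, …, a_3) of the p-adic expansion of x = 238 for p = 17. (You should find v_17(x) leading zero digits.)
(a_0, …, a_3) = (0, 14, 0, 0)

v_17(238) = 1, so a_0 = ... = a_0 = 0. Factor out: x = 17^1 · u with u = 14 a unit in ℤ_17. Expand u iteratively via a_{v+i} = u_i mod 17, u_{i+1} = (u_i − a_{v+i})/17:
  u_0 = 14;  a_1 = 14;  u_1 = (u_0 − 14)/17 = 0
  u_1 = 0;  a_2 = 0;  u_2 = (u_1 − 0)/17 = 0
  u_2 = 0;  a_3 = 0;  u_3 = (u_2 − 0)/17 = 0
Digits: (0, 14, 0, 0).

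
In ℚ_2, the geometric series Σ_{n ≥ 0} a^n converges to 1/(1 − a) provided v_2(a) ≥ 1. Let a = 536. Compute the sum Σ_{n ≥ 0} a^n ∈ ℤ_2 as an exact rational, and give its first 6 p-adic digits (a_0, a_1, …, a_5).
Σ a^n = 1/(1 − a) = -1/535;  first 6 digits = (1, 0, 0, 1, 1, 0)

v_2(a) = 3 ≥ 1, so the series converges in ℤ_2 to 1/(1 − a) = 1/(1 − 536) = -1/535. Expand this rational in ℤ_2: compute digits iteratively via d_i = x_i mod 2, x_{i+1} = (x_i − d_i)/2. The first 6 digits are (1, 0, 0, 1, 1, 0).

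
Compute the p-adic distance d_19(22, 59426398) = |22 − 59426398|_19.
d_19(22, 59426398) = 1/2476099

Step 1 — x − y = 22 − 59426398 = -59426376. Step 2 — v_19(-59426376) = 5 (factor: -59426376 = −(19^5 · 24); the sign does not affect v_p). Step 3 — |x − y|_19 = 19^{-5} = 1/2476099.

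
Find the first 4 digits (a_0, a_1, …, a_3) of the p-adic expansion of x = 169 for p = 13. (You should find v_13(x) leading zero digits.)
(a_0, …, a_3) = (0, 0, 1, 0)

v_13(169) = 2, so a_0 = ... = a_1 = 0. Factor out: x = 13^2 · u with u = 1 a unit in ℤ_13. Expand u iteratively via a_{v+i} = u_i mod 13, u_{i+1} = (u_i − a_{v+i})/13:
  u_0 = 1;  a_2 = 1;  u_1 = (u_0 − 1)/13 = 0
  u_1 = 0;  a_3 = 0;  u_2 = (u_1 − 0)/13 = 0
Digits: (0, 0, 1, 0).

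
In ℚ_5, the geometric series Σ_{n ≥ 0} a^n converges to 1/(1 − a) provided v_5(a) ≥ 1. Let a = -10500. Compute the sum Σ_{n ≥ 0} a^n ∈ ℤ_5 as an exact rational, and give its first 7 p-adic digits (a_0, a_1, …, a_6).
Σ a^n = 1/(1 − a) = 1/10501;  first 7 digits = (1, 0, 0, 1, 3, 1, 0)

v_5(a) = 3 ≥ 1, so the series converges in ℤ_5 to 1/(1 − a) = 1/(1 − (-10500)) = 1/10501. Expand this rational in ℤ_5: compute digits iteratively via d_i = x_i mod 5, x_{i+1} = (x_i − d_i)/5. The first 7 digits are (1, 0, 0, 1, 3, 1, 0).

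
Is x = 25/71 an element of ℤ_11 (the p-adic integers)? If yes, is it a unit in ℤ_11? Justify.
x ∈ ℤ_11^× (unit); v_11(x) = 0

ℤ_11 = {x ∈ ℚ_11 : v_11(x) ≥ 0} and ℤ_11^× = {x ∈ ℤ_11 : v_11(x) = 0}. Here v_11(25/71) = v_11(num) − v_11(den) = 0; compare against these criteria.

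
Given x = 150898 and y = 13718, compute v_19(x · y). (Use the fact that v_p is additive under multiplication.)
v_19(2070018764) = 6

v_p(x) = 3 (factor: 150898 = 19^3 · 22); v_p(y) = 3 (factor: 13718 = 19^3 · 2). Additivity: v_p(xy) = v_p(x) + v_p(y) = 3 + 3 = 6. (Direct check: xy = 2070018764 = 19^6 · (44).)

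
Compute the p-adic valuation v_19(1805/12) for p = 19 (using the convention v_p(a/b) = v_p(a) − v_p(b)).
v_19(1805/12) = 2

Factor powers of 19 from the numerator and denominator of the reduced fraction: 1805 = 19^2 · 5 and 12 = 19^0 · 12. Apply v_p(a/b) = v_p(a) − v_p(b): v_19(1805/12) = 2 − 0 = 2.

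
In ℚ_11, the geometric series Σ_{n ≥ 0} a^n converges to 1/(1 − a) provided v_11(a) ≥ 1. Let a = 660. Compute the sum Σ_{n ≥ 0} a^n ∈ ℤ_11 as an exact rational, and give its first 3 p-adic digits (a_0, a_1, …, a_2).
Σ a^n = 1/(1 − a) = -1/659;  first 3 digits = (1, 5, 8)

v_11(a) = 1 ≥ 1, so the series converges in ℤ_11 to 1/(1 − a) = 1/(1 − 660) = -1/659. Expand this rational in ℤ_11: compute digits iteratively via d_i = x_i mod 11, x_{i+1} = (x_i − d_i)/11. The first 3 digits are (1, 5, 8).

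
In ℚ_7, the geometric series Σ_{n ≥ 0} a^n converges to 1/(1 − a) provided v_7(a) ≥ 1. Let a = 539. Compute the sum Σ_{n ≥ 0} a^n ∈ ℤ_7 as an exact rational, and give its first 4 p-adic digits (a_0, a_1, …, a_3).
Σ a^n = 1/(1 − a) = -1/538;  first 4 digits = (1, 0, 4, 1)

v_7(a) = 2 ≥ 1, so the series converges in ℤ_7 to 1/(1 − a) = 1/(1 − 539) = -1/538. Expand this rational in ℤ_7: compute digits iteratively via d_i = x_i mod 7, x_{i+1} = (x_i − d_i)/7. The first 4 digits are (1, 0, 4, 1).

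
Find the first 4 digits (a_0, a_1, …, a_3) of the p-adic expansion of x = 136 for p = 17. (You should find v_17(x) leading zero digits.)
(a_0, …, a_3) = (0, 8, 0, 0)

v_17(136) = 1, so a_0 = ... = a_0 = 0. Factor out: x = 17^1 · u with u = 8 a unit in ℤ_17. Expand u iteratively via a_{v+i} = u_i mod 17, u_{i+1} = (u_i − a_{v+i})/17:
  u_0 = 8;  a_1 = 8;  u_1 = (u_0 − 8)/17 = 0
  u_1 = 0;  a_2 = 0;  u_2 = (u_1 − 0)/17 = 0
  u_2 = 0;  a_3 = 0;  u_3 = (u_2 − 0)/17 = 0
Digits: (0, 8, 0, 0).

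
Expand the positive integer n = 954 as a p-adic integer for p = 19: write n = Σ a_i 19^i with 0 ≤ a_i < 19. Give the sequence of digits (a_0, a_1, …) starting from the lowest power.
(a_0, a_1, …) = (4, 12, 2)

Repeated division by 19 gives the digits low-to-high: 954 = 4 + 12·19^1 + 2·19^2. Digit sequence: (4, 12, 2).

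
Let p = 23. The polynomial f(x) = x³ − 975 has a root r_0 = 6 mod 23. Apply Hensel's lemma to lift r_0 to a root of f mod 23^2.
r_1 = 351 (mod 529)

Hensel: r_{i+1} = r_i − f(r_i)/f′(r_i) mod 23^{i+2}, where f′(x) = 3x². Iterate:
  r_0 = 6 (mod 23)
  r_1 = 351 (mod 529)
Final: r = 351 with f(r) ≡ 0 mod 23^2.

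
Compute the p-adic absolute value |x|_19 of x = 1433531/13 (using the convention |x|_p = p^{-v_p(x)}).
|1433531/13|_19 = 1/130321

Step 1 — compute v_19(x) by factoring powers of 19 out of the numerator and denominator: v_19(1433531/13) = 4. Step 2 — apply |x|_p = p^{-v_p(x)} = 19^{-4} = 1/130321.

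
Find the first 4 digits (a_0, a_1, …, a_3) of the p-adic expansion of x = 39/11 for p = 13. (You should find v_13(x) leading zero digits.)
(a_0, …, a_3) = (0, 5, 2, 1)

v_13(39/11) = 1, so a_0 = ... = a_0 = 0. Factor out: x = 13^1 · u with u = 3/11 a unit in ℤ_13. Expand u iteratively via a_{v+i} = u_i mod 13, u_{i+1} = (u_i − a_{v+i})/13:
  u_0 = 3/11;  a_1 = 5;  u_1 = (u_0 − 5)/13 = -4/11
  u_1 = -4/11;  a_2 = 2;  u_2 = (u_1 − 2)/13 = -2/11
  u_2 = -2/11;  a_3 = 1;  u_3 = (u_2 − 1)/13 = -1/11
Digits: (0, 5, 2, 1).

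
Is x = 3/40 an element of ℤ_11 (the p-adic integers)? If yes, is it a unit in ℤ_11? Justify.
x ∈ ℤ_11^× (unit); v_11(x) = 0

ℤ_11 = {x ∈ ℚ_11 : v_11(x) ≥ 0} and ℤ_11^× = {x ∈ ℤ_11 : v_11(x) = 0}. Here v_11(3/40) = v_11(num) − v_11(den) = 0; compare against these criteria.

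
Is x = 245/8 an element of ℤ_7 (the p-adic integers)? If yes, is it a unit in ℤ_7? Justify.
x ∈ ℤ_7 but not a unit; v_7(x) = 2 > 0

ℤ_7 = {x ∈ ℚ_7 : v_7(x) ≥ 0} and ℤ_7^× = {x ∈ ℤ_7 : v_7(x) = 0}. Here v_7(245/8) = v_7(num) − v_7(den) = 2; compare against these criteria.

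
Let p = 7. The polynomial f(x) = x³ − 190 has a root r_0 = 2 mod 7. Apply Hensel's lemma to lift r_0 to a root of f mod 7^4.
r_3 = 1479 (mod 2401)

Hensel: r_{i+1} = r_i − f(r_i)/f′(r_i) mod 7^{i+2}, where f′(x) = 3x². Iterate:
  r_0 = 2 (mod 7)
  r_1 = 9 (mod 49)
  r_2 = 107 (mod 343)
  r_3 = 1479 (mod 2401)
Final: r = 1479 with f(r) ≡ 0 mod 7^4.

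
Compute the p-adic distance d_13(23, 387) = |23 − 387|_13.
d_13(23, 387) = 1/13

Step 1 — x − y = 23 − 387 = -364. Step 2 — v_13(-364) = 1 (factor: -364 = −(13^1 · 28); the sign does not affect v_p). Step 3 — |x − y|_13 = 13^{-1} = 1/13.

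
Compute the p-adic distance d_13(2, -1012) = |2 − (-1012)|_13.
d_13(2, -1012) = 1/169

Step 1 — x − y = 2 − (-1012) = 1014. Step 2 — v_13(1014) = 2 (factor: 1014 = (13^2 · 6); the sign does not affect v_p). Step 3 — |x − y|_13 = 13^{-2} = 1/169.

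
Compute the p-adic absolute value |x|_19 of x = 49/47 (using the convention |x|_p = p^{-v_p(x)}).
|49/47|_19 = 1

Step 1 — compute v_19(x) by factoring powers of 19 out of the numerator and denominator: v_19(49/47) = 0. Step 2 — apply |x|_p = p^{-v_p(x)} = 19^{0} = 1.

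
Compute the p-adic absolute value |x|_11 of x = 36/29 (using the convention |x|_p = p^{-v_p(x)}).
|36/29|_11 = 1

Step 1 — compute v_11(x) by factoring powers of 11 out of the numerator and denominator: v_11(36/29) = 0. Step 2 — apply |x|_p = p^{-v_p(x)} = 11^{0} = 1.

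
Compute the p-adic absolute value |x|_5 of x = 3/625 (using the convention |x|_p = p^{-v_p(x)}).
|3/625|_5 = 625

Step 1 — compute v_5(x) by factoring powers of 5 out of the numerator and denominator: v_5(3/625) = -4. Step 2 — apply |x|_p = p^{-v_p(x)} = 5^{4} = 625.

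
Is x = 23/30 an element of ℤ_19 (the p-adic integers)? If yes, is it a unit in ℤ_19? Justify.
x ∈ ℤ_19^× (unit); v_19(x) = 0

ℤ_19 = {x ∈ ℚ_19 : v_19(x) ≥ 0} and ℤ_19^× = {x ∈ ℤ_19 : v_19(x) = 0}. Here v_19(23/30) = v_19(num) − v_19(den) = 0; compare against these criteria.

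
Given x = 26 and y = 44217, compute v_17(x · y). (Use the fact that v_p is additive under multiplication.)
v_17(1149642) = 3

v_p(x) = 0 (factor: 26 = 17^0 · 26); v_p(y) = 3 (factor: 44217 = 17^3 · 9). Additivity: v_p(xy) = v_p(x) + v_p(y) = 0 + 3 = 3. (Direct check: xy = 1149642 = 17^3 · (234).)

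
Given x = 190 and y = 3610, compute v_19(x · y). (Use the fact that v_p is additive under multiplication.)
v_19(685900) = 3

v_p(x) = 1 (factor: 190 = 19^1 · 10); v_p(y) = 2 (factor: 3610 = 19^2 · 10). Additivity: v_p(xy) = v_p(x) + v_p(y) = 1 + 2 = 3. (Direct check: xy = 685900 = 19^3 · (100).)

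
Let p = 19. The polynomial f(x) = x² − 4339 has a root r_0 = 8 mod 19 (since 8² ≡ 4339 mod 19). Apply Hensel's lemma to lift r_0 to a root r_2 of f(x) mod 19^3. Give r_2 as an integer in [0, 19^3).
r_2 = 1110 (mod 6859)

Hensel's recurrence: r_{i+1} = r_i − f(r_i)·(f′(r_i))^{-1} mod 19^{i+2}, with f′(x) = 2x. Iterate:
  r_0 = 8 (mod 19)
  r_1 = 27 (mod 361)
  r_2 = 1110 (mod 6859)
Final: r_2 = 1110, and one checks f(r_2) ≡ 0 mod 19^3.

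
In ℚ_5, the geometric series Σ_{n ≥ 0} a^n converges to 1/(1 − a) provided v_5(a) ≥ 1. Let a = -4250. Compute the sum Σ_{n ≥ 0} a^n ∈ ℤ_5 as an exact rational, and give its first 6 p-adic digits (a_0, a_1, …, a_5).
Σ a^n = 1/(1 − a) = 1/4251;  first 6 digits = (1, 0, 0, 1, 3, 3)

v_5(a) = 3 ≥ 1, so the series converges in ℤ_5 to 1/(1 − a) = 1/(1 − (-4250)) = 1/4251. Expand this rational in ℤ_5: compute digits iteratively via d_i = x_i mod 5, x_{i+1} = (x_i − d_i)/5. The first 6 digits are (1, 0, 0, 1, 3, 3).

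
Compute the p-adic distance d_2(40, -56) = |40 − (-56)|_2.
d_2(40, -56) = 1/32

Step 1 — x − y = 40 − (-56) = 96. Step 2 — v_2(96) = 5 (factor: 96 = (2^5 · 3); the sign does not affect v_p). Step 3 — |x − y|_2 = 2^{-5} = 1/32.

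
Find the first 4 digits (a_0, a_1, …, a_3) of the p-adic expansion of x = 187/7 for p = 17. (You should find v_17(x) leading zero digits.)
(a_0, …, a_3) = (0, 4, 12, 9)

v_17(187/7) = 1, so a_0 = ... = a_0 = 0. Factor out: x = 17^1 · u with u = 11/7 a unit in ℤ_17. Expand u iteratively via a_{v+i} = u_i mod 17, u_{i+1} = (u_i − a_{v+i})/17:
  u_0 = 11/7;  a_1 = 4;  u_1 = (u_0 − 4)/17 = -1/7
  u_1 = -1/7;  a_2 = 12;  u_2 = (u_1 − 12)/17 = -5/7
  u_2 = -5/7;  a_3 = 9;  u_3 = (u_2 − 9)/17 = -4/7
Digits: (0, 4, 12, 9).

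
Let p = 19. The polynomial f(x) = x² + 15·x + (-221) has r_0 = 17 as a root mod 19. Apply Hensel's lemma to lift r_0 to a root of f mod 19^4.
r_3 = 90533 (mod 130321)

Hensel: r_{i+1} = r_i − f(r_i)·(f′(r_i))^{-1} mod 19^{i+2}, f′(x) = 2x + 15. Iterate:
  r_0 = 17 (mod 19)
  r_1 = 283 (mod 361)
  r_2 = 1366 (mod 6859)
  r_3 = 90533 (mod 130321)
Final: r = 90533 satisfies f(r) ≡ 0 mod 19^4.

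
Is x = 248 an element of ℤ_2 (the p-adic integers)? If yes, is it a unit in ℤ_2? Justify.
x ∈ ℤ_2 but not a unit; v_2(x) = 3 > 0

ℤ_2 = {x ∈ ℚ_2 : v_2(x) ≥ 0} and ℤ_2^× = {x ∈ ℤ_2 : v_2(x) = 0}. Here v_2(248) = v_2(num) − v_2(den) = 3; compare against these criteria.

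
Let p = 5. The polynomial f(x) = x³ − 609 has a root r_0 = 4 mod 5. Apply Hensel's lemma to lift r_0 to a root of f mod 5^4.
r_3 = 19 (mod 625)

Hensel: r_{i+1} = r_i − f(r_i)/f′(r_i) mod 5^{i+2}, where f′(x) = 3x². Iterate:
  r_0 = 4 (mod 5)
  r_1 = 19 (mod 25)
  r_2 = 19 (mod 125)
  r_3 = 19 (mod 625)
Final: r = 19 with f(r) ≡ 0 mod 5^4.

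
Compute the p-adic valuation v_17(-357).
v_17(-357) = 1

v_17(n) is the largest exponent k such that 17^k divides n. Factor out: -357 = -17^1 · 21. (Sign doesn't affect v_p.) So v_17(-357) = 1.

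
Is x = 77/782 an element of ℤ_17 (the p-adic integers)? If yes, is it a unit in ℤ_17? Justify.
x ∉ ℤ_17 (v_17(x) = -1 < 0)

ℤ_17 = {x ∈ ℚ_17 : v_17(x) ≥ 0} and ℤ_17^× = {x ∈ ℤ_17 : v_17(x) = 0}. Here v_17(77/782) = v_17(num) − v_17(den) = -1; compare against these criteria.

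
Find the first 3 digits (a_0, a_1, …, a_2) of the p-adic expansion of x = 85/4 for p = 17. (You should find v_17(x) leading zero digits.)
(a_0, …, a_2) = (0, 14, 12)

v_17(85/4) = 1, so a_0 = ... = a_0 = 0. Factor out: x = 17^1 · u with u = 5/4 a unit in ℤ_17. Expand u iteratively via a_{v+i} = u_i mod 17, u_{i+1} = (u_i − a_{v+i})/17:
  u_0 = 5/4;  a_1 = 14;  u_1 = (u_0 − 14)/17 = -3/4
  u_1 = -3/4;  a_2 = 12;  u_2 = (u_1 − 12)/17 = -3/4
Digits: (0, 14, 12).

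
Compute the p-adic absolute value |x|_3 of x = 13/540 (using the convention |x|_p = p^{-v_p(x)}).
|13/540|_3 = 27

Step 1 — compute v_3(x) by factoring powers of 3 out of the numerator and denominator: v_3(13/540) = -3. Step 2 — apply |x|_p = p^{-v_p(x)} = 3^{3} = 27.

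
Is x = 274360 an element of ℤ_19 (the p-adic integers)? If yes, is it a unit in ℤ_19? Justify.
x ∈ ℤ_19 but not a unit; v_19(x) = 3 > 0

ℤ_19 = {x ∈ ℚ_19 : v_19(x) ≥ 0} and ℤ_19^× = {x ∈ ℤ_19 : v_19(x) = 0}. Here v_19(274360) = v_19(num) − v_19(den) = 3; compare against these criteria.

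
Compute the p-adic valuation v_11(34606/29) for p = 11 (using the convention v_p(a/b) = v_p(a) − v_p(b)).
v_11(34606/29) = 3

Factor powers of 11 from the numerator and denominator of the reduced fraction: 34606 = 11^3 · 26 and 29 = 11^0 · 29. Apply v_p(a/b) = v_p(a) − v_p(b): v_11(34606/29) = 3 − 0 = 3.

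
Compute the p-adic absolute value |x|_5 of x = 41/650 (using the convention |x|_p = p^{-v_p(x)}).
|41/650|_5 = 25

Step 1 — compute v_5(x) by factoring powers of 5 out of the numerator and denominator: v_5(41/650) = -2. Step 2 — apply |x|_p = p^{-v_p(x)} = 5^{2} = 25.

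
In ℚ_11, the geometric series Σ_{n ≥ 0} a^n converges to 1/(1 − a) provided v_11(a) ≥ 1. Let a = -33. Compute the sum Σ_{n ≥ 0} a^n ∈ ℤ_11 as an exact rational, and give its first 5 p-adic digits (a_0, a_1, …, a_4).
Σ a^n = 1/(1 − a) = 1/34;  first 5 digits = (1, 8, 8, 6, 1)

v_11(a) = 1 ≥ 1, so the series converges in ℤ_11 to 1/(1 − a) = 1/(1 − (-33)) = 1/34. Expand this rational in ℤ_11: compute digits iteratively via d_i = x_i mod 11, x_{i+1} = (x_i − d_i)/11. The first 5 digits are (1, 8, 8, 6, 1).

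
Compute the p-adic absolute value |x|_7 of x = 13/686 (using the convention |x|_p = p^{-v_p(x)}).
|13/686|_7 = 343

Step 1 — compute v_7(x) by factoring powers of 7 out of the numerator and denominator: v_7(13/686) = -3. Step 2 — apply |x|_p = p^{-v_p(x)} = 7^{3} = 343.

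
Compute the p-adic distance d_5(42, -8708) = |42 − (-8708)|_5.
d_5(42, -8708) = 1/625

Step 1 — x − y = 42 − (-8708) = 8750. Step 2 — v_5(8750) = 4 (factor: 8750 = (5^4 · 14); the sign does not affect v_p). Step 3 — |x − y|_5 = 5^{-4} = 1/625.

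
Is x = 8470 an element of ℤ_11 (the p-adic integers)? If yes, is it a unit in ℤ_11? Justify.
x ∈ ℤ_11 but not a unit; v_11(x) = 2 > 0

ℤ_11 = {x ∈ ℚ_11 : v_11(x) ≥ 0} and ℤ_11^× = {x ∈ ℤ_11 : v_11(x) = 0}. Here v_11(8470) = v_11(num) − v_11(den) = 2; compare against these criteria.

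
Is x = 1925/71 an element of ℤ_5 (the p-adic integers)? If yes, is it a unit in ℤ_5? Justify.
x ∈ ℤ_5 but not a unit; v_5(x) = 2 > 0

ℤ_5 = {x ∈ ℚ_5 : v_5(x) ≥ 0} and ℤ_5^× = {x ∈ ℤ_5 : v_5(x) = 0}. Here v_5(1925/71) = v_5(num) − v_5(den) = 2; compare against these criteria.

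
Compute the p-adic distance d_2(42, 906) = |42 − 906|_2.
d_2(42, 906) = 1/32

Step 1 — x − y = 42 − 906 = -864. Step 2 — v_2(-864) = 5 (factor: -864 = −(2^5 · 27); the sign does not affect v_p). Step 3 — |x − y|_2 = 2^{-5} = 1/32.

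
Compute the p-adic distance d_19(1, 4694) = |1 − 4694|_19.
d_19(1, 4694) = 1/361

Step 1 — x − y = 1 − 4694 = -4693. Step 2 — v_19(-4693) = 2 (factor: -4693 = −(19^2 · 13); the sign does not affect v_p). Step 3 — |x − y|_19 = 19^{-2} = 1/361.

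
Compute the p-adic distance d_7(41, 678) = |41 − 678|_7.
d_7(41, 678) = 1/49

Step 1 — x − y = 41 − 678 = -637. Step 2 — v_7(-637) = 2 (factor: -637 = −(7^2 · 13); the sign does not affect v_p). Step 3 — |x − y|_7 = 7^{-2} = 1/49.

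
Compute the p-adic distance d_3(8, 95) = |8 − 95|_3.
d_3(8, 95) = 1/3

Step 1 — x − y = 8 − 95 = -87. Step 2 — v_3(-87) = 1 (factor: -87 = −(3^1 · 29); the sign does not affect v_p). Step 3 — |x − y|_3 = 3^{-1} = 1/3.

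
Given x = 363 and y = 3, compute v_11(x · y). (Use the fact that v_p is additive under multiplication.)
v_11(1089) = 2

v_p(x) = 2 (factor: 363 = 11^2 · 3); v_p(y) = 0 (factor: 3 = 11^0 · 3). Additivity: v_p(xy) = v_p(x) + v_p(y) = 2 + 0 = 2. (Direct check: xy = 1089 = 11^2 · (9).)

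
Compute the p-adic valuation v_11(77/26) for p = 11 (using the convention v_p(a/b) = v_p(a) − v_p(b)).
v_11(77/26) = 1

Factor powers of 11 from the numerator and denominator of the reduced fraction: 77 = 11^1 · 7 and 26 = 11^0 · 26. Apply v_p(a/b) = v_p(a) − v_p(b): v_11(77/26) = 1 − 0 = 1.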